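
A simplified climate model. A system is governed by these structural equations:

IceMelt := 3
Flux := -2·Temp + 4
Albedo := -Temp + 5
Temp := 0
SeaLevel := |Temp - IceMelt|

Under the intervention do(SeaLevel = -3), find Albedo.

Under do(SeaLevel=-3), the mechanism SeaLevel := |Temp - IceMelt| is discarded; SeaLevel is fixed at -3.
Since Albedo is not a descendant of the intervened variable, it is unaffected.
Albedo = -Temp + 5  [with Temp=0]  = 5

5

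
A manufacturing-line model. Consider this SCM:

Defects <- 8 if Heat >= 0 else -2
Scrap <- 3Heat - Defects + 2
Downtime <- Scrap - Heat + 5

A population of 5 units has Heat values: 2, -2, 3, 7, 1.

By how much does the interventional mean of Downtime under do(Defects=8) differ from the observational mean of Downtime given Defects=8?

Every unit gets Defects=8 under the intervention. Downtime values become 3, -5, 5, 13, 1; E[Downtime|do(Defects=8)] = 3.4.
Observing Defects=8 restricts to units where Defects's equation naturally yields 8: Heat ∈ {2, 3, 7, 1}. In that subpopulation Downtime = 3, 5, 13, 1, mean 5.5.
Difference = 3.4 − 5.5 = -2.1.

-2.1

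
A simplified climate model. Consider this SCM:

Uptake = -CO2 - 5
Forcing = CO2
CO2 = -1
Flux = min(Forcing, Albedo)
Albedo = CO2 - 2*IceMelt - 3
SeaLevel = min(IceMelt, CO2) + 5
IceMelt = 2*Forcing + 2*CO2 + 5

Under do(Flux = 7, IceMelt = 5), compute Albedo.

-14

Under do(Flux = 7, IceMelt = 5), each intervened variable's structural equation is replaced by its fixed value.
Albedo = CO2 - 2*IceMelt - 3  [with CO2=-1, IceMelt=5]  = -14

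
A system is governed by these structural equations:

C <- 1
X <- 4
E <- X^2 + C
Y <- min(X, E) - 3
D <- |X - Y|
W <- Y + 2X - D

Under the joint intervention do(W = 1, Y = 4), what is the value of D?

0

Setting W = 1, Y = 4 by intervention discards those variables' equations.
D = |X - Y|  [with X=4, Y=4]  = 0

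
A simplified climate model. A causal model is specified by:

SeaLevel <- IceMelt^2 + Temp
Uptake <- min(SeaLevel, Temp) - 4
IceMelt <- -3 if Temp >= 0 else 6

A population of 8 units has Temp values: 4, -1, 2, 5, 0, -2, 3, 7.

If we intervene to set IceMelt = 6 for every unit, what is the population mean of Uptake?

-1.75

Under do(IceMelt=6), IceMelt's equation is replaced by IceMelt=6 for every unit. Per-unit Uptake: 0, -5, -2, 1, -4, -6, -1, 3. Mean = -1.75.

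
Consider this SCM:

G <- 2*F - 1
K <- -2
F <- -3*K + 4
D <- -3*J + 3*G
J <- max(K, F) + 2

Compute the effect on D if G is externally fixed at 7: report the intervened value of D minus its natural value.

Intervening sets G = 7 and removes its equation (G <- 2*F - 1).
F = -3*K + 4  [with K=-2]  = 10
J = max(K, F) + 2  [with K=-2, F=10]  = 12
D = -3*J + 3*G  [with J=12, G=7]  = -15
Without intervention: F = -3*K + 4  [with K=-2]  = 10; J = max(K, F) + 2  [with K=-2, F=10]  = 12; G = 2*F - 1  [with F=10]  = 19; D = -3*J + 3*G  [with J=12, G=19]  = 21.
Change = -15 − 21 = -36.

-36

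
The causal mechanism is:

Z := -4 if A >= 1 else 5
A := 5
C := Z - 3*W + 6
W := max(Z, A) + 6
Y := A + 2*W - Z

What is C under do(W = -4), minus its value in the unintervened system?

do(W=-4) replaces the equation W := max(Z, A) + 6 with the constant W = -4.
Z = -4 if A >= 1 else 5  [with A=5]  = -4
C = Z - 3*W + 6  [with Z=-4, W=-4]  = 14
Without intervention: Z = -4 if A >= 1 else 5  [with A=5]  = -4; W = max(Z, A) + 6  [with Z=-4, A=5]  = 11; C = Z - 3*W + 6  [with Z=-4, W=11]  = -31.
Change = 14 − (-31) = 45.

45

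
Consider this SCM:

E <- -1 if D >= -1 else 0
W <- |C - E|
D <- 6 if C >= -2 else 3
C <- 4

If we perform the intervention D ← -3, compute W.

Under do(D=-3), the mechanism D <- 6 if C >= -2 else 3 is discarded; D is fixed at -3.
E = -1 if D >= -1 else 0  [with D=-3]  = 0
W = |C - E|  [with C=4, E=0]  = 4

4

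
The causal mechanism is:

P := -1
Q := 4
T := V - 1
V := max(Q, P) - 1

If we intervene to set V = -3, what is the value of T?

The intervention breaks the incoming arrows to V: V := max(Q, P) - 1 no longer applies, and V = -3.
T = V - 1  [with V=-3]  = -4

-4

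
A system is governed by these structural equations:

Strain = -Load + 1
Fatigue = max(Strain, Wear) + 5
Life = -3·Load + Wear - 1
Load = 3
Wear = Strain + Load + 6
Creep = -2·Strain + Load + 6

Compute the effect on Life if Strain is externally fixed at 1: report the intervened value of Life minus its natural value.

3

Under do(Strain=1), the mechanism Strain = -Load + 1 is discarded; Strain is fixed at 1.
Wear = Strain + Load + 6  [with Strain=1, Load=3]  = 10
Life = -3·Load + Wear - 1  [with Load=3, Wear=10]  = 0
Without intervention: Strain = -Load + 1  [with Load=3]  = -2; Wear = Strain + Load + 6  [with Strain=-2, Load=3]  = 7; Life = -3·Load + Wear - 1  [with Load=3, Wear=7]  = -3.
Change = 0 − (-3) = 3.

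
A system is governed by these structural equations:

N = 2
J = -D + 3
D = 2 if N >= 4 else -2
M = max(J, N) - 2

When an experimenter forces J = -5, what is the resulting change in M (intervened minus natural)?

-3

The intervention breaks the incoming arrows to J: J = -D + 3 no longer applies, and J = -5.
M = max(J, N) - 2  [with J=-5, N=2]  = 0
Without intervention: D = 2 if N >= 4 else -2  [with N=2]  = -2; J = -D + 3  [with D=-2]  = 5; M = max(J, N) - 2  [with J=5, N=2]  = 3.
Change = 0 − 3 = -3.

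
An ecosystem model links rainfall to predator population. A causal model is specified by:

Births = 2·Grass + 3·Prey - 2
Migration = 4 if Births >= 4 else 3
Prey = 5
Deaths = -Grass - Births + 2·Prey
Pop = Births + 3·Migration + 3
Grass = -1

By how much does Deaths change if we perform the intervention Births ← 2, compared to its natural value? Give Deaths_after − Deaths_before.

The intervention breaks the incoming arrows to Births: Births = 2·Grass + 3·Prey - 2 no longer applies, and Births = 2.
Deaths = -Grass - Births + 2·Prey  [with Grass=-1, Births=2, Prey=5]  = 9
Without intervention: Births = 2·Grass + 3·Prey - 2  [with Grass=-1, Prey=5]  = 11; Deaths = -Grass - Births + 2·Prey  [with Grass=-1, Births=11, Prey=5]  = 0.
Change = 9 − 0 = 9.

9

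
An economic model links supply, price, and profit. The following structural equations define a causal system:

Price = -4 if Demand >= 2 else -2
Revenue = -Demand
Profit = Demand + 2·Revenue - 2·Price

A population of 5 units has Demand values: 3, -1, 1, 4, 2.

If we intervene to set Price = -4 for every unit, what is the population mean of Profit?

do(Price=-4) breaks Price's dependence on Demand. With Price=-4 fixed, Profit across the units is 5, 9, 7, 4, 6, mean 6.2.

6.2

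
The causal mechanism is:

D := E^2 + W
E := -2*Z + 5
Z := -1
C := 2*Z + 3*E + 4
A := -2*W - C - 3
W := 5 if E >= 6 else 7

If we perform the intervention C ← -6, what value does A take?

Intervening sets C = -6 and removes its equation (C := 2*Z + 3*E + 4).
E = -2*Z + 5  [with Z=-1]  = 7
W = 5 if E >= 6 else 7  [with E=7]  = 5
A = -2*W - C - 3  [with W=5, C=-6]  = -7

-7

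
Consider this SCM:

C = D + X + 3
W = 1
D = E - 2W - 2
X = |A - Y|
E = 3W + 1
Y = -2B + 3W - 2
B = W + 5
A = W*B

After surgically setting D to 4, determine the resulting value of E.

Intervening sets D = 4 and removes its equation (D = E - 2W - 2).
Since E is not a descendant of the intervened variable, it is unaffected.
E = 3W + 1  [with W=1]  = 4

4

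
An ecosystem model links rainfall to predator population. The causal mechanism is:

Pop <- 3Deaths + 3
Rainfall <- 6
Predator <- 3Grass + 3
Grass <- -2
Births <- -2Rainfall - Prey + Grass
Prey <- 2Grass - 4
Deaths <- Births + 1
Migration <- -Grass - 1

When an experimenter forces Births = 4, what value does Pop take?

do(Births=4) replaces the equation Births <- -2Rainfall - Prey + Grass with the constant Births = 4.
Deaths = Births + 1  [with Births=4]  = 5
Pop = 3Deaths + 3  [with Deaths=5]  = 18

18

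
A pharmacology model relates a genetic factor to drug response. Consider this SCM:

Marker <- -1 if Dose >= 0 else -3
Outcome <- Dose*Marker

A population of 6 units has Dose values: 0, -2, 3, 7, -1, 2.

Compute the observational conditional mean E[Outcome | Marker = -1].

-3

E[Outcome|Marker=-1] averages over only the 4 units with Marker=-1 (Dose = 0, 3, 7, 2): Outcome = 0, -3, -7, -2, mean -3.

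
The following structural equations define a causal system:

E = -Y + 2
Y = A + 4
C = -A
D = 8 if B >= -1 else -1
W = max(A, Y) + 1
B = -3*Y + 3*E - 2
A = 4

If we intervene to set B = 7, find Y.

8

The intervention breaks the incoming arrows to B: B = -3*Y + 3*E - 2 no longer applies, and B = 7.
Since Y is not a descendant of the intervened variable, it is unaffected.
Y = A + 4  [with A=4]  = 8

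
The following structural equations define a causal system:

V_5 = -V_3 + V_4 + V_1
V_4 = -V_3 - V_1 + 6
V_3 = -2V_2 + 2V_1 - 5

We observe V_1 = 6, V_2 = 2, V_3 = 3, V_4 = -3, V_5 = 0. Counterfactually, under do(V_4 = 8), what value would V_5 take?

11

Intervening sets V_4 = 8 and removes its equation (V_4 = -V_3 - V_1 + 6).
V_3 = -2V_2 + 2V_1 - 5  [with V_2=2, V_1=6]  = 3
V_5 = -V_3 + V_4 + V_1  [with V_3=3, V_4=8, V_1=6]  = 11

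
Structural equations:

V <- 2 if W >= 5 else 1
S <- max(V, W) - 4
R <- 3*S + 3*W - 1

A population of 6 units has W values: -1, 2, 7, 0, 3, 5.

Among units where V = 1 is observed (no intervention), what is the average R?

-4.75

Observing V=1 restricts to units where V's equation naturally yields 1: W ∈ {-1, 2, 0, 3}. In that subpopulation R = -13, -1, -10, 5, mean -4.75.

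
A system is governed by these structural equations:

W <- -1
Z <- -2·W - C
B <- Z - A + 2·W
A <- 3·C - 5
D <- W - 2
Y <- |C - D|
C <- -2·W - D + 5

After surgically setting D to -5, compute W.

-1

Under do(D=-5), the mechanism D <- W - 2 is discarded; D is fixed at -5.
W is not downstream of the intervention, so its value is determined by the original equations.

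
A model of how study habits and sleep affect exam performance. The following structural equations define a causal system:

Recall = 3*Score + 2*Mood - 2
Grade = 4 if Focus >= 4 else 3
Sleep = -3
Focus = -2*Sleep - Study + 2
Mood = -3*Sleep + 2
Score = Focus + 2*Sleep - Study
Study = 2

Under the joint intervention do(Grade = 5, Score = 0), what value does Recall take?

Setting Grade = 5, Score = 0 by intervention discards those variables' equations.
Mood = -3*Sleep + 2  [with Sleep=-3]  = 11
Recall = 3*Score + 2*Mood - 2  [with Score=0, Mood=11]  = 20

20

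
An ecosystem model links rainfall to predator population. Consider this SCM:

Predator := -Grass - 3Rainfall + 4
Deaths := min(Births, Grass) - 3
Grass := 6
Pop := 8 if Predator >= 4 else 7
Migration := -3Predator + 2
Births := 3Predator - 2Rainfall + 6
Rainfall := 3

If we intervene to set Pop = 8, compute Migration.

35

Intervening sets Pop = 8 and removes its equation (Pop := 8 if Predator >= 4 else 7).
Since Migration is not a descendant of the intervened variable, it is unaffected.
Predator = -Grass - 3Rainfall + 4  [with Grass=6, Rainfall=3]  = -11
Migration = -3Predator + 2  [with Predator=-11]  = 35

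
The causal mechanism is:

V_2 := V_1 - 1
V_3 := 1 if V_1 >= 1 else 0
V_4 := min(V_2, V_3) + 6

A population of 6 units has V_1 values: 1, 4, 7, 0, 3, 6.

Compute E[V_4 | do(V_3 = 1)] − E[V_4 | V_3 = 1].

-0.3

do(V_3=1) breaks V_3's dependence on V_1. With V_3=1 fixed, V_4 across the units is 6, 7, 7, 5, 7, 7, mean 6.5.
Conditioning on V_3=1 selects the 5 unit(s) with V_1 ∈ {1, 4, 7, 3, 6}. Their V_4 values: 6, 7, 7, 7, 7. Mean = 6.8.
Difference = 6.5 − 6.8 = -0.3.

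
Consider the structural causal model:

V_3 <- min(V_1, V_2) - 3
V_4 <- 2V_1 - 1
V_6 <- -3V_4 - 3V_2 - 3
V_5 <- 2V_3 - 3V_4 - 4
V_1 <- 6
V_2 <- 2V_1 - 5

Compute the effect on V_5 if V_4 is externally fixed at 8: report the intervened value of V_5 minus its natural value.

Intervening sets V_4 = 8 and removes its equation (V_4 <- 2V_1 - 1).
V_2 = 2V_1 - 5  [with V_1=6]  = 7
V_3 = min(V_1, V_2) - 3  [with V_1=6, V_2=7]  = 3
V_5 = 2V_3 - 3V_4 - 4  [with V_3=3, V_4=8]  = -22
Without intervention: V_2 = 2V_1 - 5  [with V_1=6]  = 7; V_3 = min(V_1, V_2) - 3  [with V_1=6, V_2=7]  = 3; V_4 = 2V_1 - 1  [with V_1=6]  = 11; V_5 = 2V_3 - 3V_4 - 4  [with V_3=3, V_4=11]  = -31.
Change = -22 − (-31) = 9.

9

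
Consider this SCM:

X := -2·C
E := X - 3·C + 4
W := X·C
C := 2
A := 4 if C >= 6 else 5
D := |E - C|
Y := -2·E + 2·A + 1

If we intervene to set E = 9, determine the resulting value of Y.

do(E=9) replaces the equation E := X - 3·C + 4 with the constant E = 9.
A = 4 if C >= 6 else 5  [with C=2]  = 5
Y = -2·E + 2·A + 1  [with E=9, A=5]  = -7

-7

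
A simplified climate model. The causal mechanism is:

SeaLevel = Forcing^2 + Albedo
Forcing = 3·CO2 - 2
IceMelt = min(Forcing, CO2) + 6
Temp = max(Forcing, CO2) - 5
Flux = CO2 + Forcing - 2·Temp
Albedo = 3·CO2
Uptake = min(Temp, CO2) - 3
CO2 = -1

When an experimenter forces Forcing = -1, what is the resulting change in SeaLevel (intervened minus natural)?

Under do(Forcing=-1), the mechanism Forcing = 3·CO2 - 2 is discarded; Forcing is fixed at -1.
Albedo = 3·CO2  [with CO2=-1]  = -3
SeaLevel = Forcing^2 + Albedo  [with Forcing=-1, Albedo=-3]  = -2
Without intervention: Forcing = 3·CO2 - 2  [with CO2=-1]  = -5; Albedo = 3·CO2  [with CO2=-1]  = -3; SeaLevel = Forcing^2 + Albedo  [with Forcing=-5, Albedo=-3]  = 22.
Change = -2 − 22 = -24.

-24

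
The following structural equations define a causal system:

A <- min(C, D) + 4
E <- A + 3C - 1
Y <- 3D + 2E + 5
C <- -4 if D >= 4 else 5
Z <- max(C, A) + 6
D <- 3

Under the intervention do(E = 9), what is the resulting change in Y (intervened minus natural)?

-24

The intervention breaks the incoming arrows to E: E <- A + 3C - 1 no longer applies, and E = 9.
Y = 3D + 2E + 5  [with D=3, E=9]  = 32
Without intervention: C = -4 if D >= 4 else 5  [with D=3]  = 5; A = min(C, D) + 4  [with C=5, D=3]  = 7; E = A + 3C - 1  [with A=7, C=5]  = 21; Y = 3D + 2E + 5  [with D=3, E=21]  = 56.
Change = 32 − 56 = -24.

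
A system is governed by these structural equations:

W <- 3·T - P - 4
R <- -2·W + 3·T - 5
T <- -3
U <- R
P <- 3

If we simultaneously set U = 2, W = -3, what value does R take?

Under do(U = 2, W = -3), each intervened variable's structural equation is replaced by its fixed value.
R = -2·W + 3·T - 5  [with W=-3, T=-3]  = -8

-8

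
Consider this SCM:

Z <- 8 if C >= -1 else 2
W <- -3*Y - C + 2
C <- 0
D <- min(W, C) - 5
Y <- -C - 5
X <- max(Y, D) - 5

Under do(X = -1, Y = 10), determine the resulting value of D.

-33

Under do(X = -1, Y = 10), each intervened variable's structural equation is replaced by its fixed value.
W = -3*Y - C + 2  [with Y=10, C=0]  = -28
D = min(W, C) - 5  [with W=-28, C=0]  = -33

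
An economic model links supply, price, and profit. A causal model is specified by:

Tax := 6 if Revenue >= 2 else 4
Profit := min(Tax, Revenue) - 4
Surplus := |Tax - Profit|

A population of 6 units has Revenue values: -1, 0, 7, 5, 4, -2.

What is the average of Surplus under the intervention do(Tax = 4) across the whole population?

Every unit gets Tax=4 under the intervention. Surplus values become 9, 8, 4, 4, 4, 10; E[Surplus|do(Tax=4)] = 6.5.

6.5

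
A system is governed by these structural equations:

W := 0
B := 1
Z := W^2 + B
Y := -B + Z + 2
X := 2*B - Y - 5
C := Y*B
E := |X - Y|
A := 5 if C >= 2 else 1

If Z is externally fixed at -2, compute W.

0

Under do(Z=-2), the mechanism Z := W^2 + B is discarded; Z is fixed at -2.
W is not downstream of the intervention, so its value is determined by the original equations.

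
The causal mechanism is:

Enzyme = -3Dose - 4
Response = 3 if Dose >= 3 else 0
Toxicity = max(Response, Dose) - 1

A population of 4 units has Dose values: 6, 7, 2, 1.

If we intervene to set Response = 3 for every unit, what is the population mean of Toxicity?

Under do(Response=3), Response's equation is replaced by Response=3 for every unit. Per-unit Toxicity: 5, 6, 2, 2. Mean = 3.75.

3.75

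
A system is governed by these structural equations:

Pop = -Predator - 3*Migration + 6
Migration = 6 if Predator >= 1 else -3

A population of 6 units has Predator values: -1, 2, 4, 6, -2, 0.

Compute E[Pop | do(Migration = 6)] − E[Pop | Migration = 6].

2.5

do(Migration=6) breaks Migration's dependence on Predator. With Migration=6 fixed, Pop across the units is -11, -14, -16, -18, -10, -12, mean -13.5.
E[Pop|Migration=6] averages over only the 3 units with Migration=6 (Predator = 2, 4, 6): Pop = -14, -16, -18, mean -16.
Difference = -13.5 − (-16) = 2.5.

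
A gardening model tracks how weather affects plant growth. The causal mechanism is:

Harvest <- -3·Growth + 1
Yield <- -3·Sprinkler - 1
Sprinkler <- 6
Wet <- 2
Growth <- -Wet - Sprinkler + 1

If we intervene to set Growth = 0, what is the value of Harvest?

1

do(Growth=0) replaces the equation Growth <- -Wet - Sprinkler + 1 with the constant Growth = 0.
Harvest = -3·Growth + 1  [with Growth=0]  = 1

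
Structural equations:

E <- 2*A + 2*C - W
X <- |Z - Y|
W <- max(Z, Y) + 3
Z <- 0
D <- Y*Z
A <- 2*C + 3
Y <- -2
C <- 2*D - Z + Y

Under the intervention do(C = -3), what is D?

Under do(C=-3), the mechanism C <- 2*D - Z + Y is discarded; C is fixed at -3.
Since D is not a descendant of the intervened variable, it is unaffected.
D = Y*Z  [with Y=-2, Z=0]  = 0

0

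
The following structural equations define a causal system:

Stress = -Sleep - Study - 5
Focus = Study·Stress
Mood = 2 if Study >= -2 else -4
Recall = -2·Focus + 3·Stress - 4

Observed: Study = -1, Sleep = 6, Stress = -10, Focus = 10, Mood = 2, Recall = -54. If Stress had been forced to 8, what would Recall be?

36

The intervention breaks the incoming arrows to Stress: Stress = -Sleep - Study - 5 no longer applies, and Stress = 8.
Focus = Study·Stress  [with Study=-1, Stress=8]  = -8
Recall = -2·Focus + 3·Stress - 4  [with Focus=-8, Stress=8]  = 36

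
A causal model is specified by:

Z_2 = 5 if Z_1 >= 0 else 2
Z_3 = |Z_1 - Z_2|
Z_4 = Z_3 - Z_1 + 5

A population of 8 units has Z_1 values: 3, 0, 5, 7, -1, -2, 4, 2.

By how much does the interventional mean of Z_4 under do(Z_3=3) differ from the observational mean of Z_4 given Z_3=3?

-1.75

The intervention sets Z_3=3 in all 8 units regardless of Z_1. Recomputing Z_4 per unit gives 5, 8, 3, 1, 9, 10, 4, 6; average 5.75.
E[Z_4|Z_3=3] averages over only the 2 units with Z_3=3 (Z_1 = -1, 2): Z_4 = 9, 6, mean 7.5.
Difference = 5.75 − 7.5 = -1.75.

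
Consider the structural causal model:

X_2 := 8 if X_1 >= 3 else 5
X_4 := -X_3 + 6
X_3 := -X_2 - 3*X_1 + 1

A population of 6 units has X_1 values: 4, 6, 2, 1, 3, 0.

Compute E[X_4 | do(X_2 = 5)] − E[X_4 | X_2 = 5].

The intervention sets X_2=5 in all 6 units regardless of X_1. Recomputing X_4 per unit gives 22, 28, 16, 13, 19, 10; average 18.
Conditioning on X_2=5 selects the 3 unit(s) with X_1 ∈ {2, 1, 0}. Their X_4 values: 16, 13, 10. Mean = 13.
Difference = 18 − 13 = 5.

5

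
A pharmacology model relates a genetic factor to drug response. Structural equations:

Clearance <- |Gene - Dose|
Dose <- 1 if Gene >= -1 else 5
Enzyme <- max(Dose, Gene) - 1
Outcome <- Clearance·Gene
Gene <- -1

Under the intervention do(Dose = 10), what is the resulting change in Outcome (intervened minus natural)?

-9

do(Dose=10) replaces the equation Dose <- 1 if Gene >= -1 else 5 with the constant Dose = 10.
Clearance = |Gene - Dose|  [with Gene=-1, Dose=10]  = 11
Outcome = Clearance·Gene  [with Clearance=11, Gene=-1]  = -11
Without intervention: Dose = 1 if Gene >= -1 else 5  [with Gene=-1]  = 1; Clearance = |Gene - Dose|  [with Gene=-1, Dose=1]  = 2; Outcome = Clearance·Gene  [with Clearance=2, Gene=-1]  = -2.
Change = -11 − (-2) = -9.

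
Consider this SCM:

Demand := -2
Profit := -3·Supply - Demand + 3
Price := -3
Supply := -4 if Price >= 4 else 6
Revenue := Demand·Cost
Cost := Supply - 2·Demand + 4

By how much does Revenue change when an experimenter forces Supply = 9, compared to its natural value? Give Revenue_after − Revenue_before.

-6

do(Supply=9) replaces the equation Supply := -4 if Price >= 4 else 6 with the constant Supply = 9.
Cost = Supply - 2·Demand + 4  [with Supply=9, Demand=-2]  = 17
Revenue = Demand·Cost  [with Demand=-2, Cost=17]  = -34
Without intervention: Supply = -4 if Price >= 4 else 6  [with Price=-3]  = 6; Cost = Supply - 2·Demand + 4  [with Supply=6, Demand=-2]  = 14; Revenue = Demand·Cost  [with Demand=-2, Cost=14]  = -28.
Change = -34 − (-28) = -6.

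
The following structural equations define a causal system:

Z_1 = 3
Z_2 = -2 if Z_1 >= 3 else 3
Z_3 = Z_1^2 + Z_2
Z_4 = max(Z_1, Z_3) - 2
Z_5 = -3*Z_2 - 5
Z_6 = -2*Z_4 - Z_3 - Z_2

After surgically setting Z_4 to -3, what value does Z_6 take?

Under do(Z_4=-3), the mechanism Z_4 = max(Z_1, Z_3) - 2 is discarded; Z_4 is fixed at -3.
Z_2 = -2 if Z_1 >= 3 else 3  [with Z_1=3]  = -2
Z_3 = Z_1^2 + Z_2  [with Z_1=3, Z_2=-2]  = 7
Z_6 = -2*Z_4 - Z_3 - Z_2  [with Z_4=-3, Z_3=7, Z_2=-2]  = 1

1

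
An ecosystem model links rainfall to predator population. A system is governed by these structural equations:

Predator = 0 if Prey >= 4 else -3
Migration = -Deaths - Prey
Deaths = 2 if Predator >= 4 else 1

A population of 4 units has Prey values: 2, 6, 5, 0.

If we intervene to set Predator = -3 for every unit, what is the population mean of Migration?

do(Predator=-3) breaks Predator's dependence on Prey. With Predator=-3 fixed, Migration across the units is -3, -7, -6, -1, mean -4.25.

-4.25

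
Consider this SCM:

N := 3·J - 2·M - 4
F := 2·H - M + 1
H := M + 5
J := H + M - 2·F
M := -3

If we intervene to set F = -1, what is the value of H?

Under do(F=-1), the mechanism F := 2·H - M + 1 is discarded; F is fixed at -1.
Since H is not a descendant of the intervened variable, it is unaffected.
H = M + 5  [with M=-3]  = 2

2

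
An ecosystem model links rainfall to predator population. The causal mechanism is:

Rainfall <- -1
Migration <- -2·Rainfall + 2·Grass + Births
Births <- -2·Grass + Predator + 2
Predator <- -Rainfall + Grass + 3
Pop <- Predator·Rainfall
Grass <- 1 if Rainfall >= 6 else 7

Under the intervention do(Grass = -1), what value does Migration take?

7

do(Grass=-1) replaces the equation Grass <- 1 if Rainfall >= 6 else 7 with the constant Grass = -1.
Predator = -Rainfall + Grass + 3  [with Rainfall=-1, Grass=-1]  = 3
Births = -2·Grass + Predator + 2  [with Grass=-1, Predator=3]  = 7
Migration = -2·Rainfall + 2·Grass + Births  [with Rainfall=-1, Grass=-1, Births=7]  = 7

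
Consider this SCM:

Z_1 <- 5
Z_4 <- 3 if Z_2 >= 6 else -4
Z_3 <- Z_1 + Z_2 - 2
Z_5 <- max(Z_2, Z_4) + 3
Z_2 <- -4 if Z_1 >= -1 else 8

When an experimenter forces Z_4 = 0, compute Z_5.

3

Intervening sets Z_4 = 0 and removes its equation (Z_4 <- 3 if Z_2 >= 6 else -4).
Z_2 = -4 if Z_1 >= -1 else 8  [with Z_1=5]  = -4
Z_5 = max(Z_2, Z_4) + 3  [with Z_2=-4, Z_4=0]  = 3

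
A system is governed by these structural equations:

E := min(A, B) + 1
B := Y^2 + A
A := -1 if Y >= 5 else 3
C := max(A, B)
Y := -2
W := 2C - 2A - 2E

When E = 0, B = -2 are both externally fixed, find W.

0

The joint intervention fixes E = 0, B = -2, removing each variable's own equation.
A = -1 if Y >= 5 else 3  [with Y=-2]  = 3
C = max(A, B)  [with A=3, B=-2]  = 3
W = 2C - 2A - 2E  [with C=3, A=3, E=0]  = 0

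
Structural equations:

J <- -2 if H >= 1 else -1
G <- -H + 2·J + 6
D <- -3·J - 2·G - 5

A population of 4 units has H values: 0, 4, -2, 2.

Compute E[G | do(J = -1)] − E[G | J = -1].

The intervention sets J=-1 in all 4 units regardless of H. Recomputing G per unit gives 4, 0, 6, 2; average 3.
Observing J=-1 restricts to units where J's equation naturally yields -1: H ∈ {0, -2}. In that subpopulation G = 4, 6, mean 5.
Difference = 3 − 5 = -2.

-2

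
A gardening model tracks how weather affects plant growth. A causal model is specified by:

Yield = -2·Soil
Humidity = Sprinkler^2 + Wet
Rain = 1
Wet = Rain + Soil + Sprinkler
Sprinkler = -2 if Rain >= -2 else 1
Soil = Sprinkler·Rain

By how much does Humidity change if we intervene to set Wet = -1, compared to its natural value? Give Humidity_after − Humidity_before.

Intervening sets Wet = -1 and removes its equation (Wet = Rain + Soil + Sprinkler).
Sprinkler = -2 if Rain >= -2 else 1  [with Rain=1]  = -2
Humidity = Sprinkler^2 + Wet  [with Sprinkler=-2, Wet=-1]  = 3
Without intervention: Sprinkler = -2 if Rain >= -2 else 1  [with Rain=1]  = -2; Soil = Sprinkler·Rain  [with Sprinkler=-2, Rain=1]  = -2; Wet = Rain + Soil + Sprinkler  [with Rain=1, Soil=-2, Sprinkler=-2]  = -3; Humidity = Sprinkler^2 + Wet  [with Sprinkler=-2, Wet=-3]  = 1.
Change = 3 − 1 = 2.

2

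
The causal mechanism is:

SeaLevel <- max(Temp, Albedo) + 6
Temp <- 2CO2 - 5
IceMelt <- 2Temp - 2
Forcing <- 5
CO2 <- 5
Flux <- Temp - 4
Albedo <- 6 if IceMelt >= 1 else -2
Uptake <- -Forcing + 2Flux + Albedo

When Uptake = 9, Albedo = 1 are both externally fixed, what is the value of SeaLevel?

11

Under do(Uptake = 9, Albedo = 1), each intervened variable's structural equation is replaced by its fixed value.
Temp = 2CO2 - 5  [with CO2=5]  = 5
SeaLevel = max(Temp, Albedo) + 6  [with Temp=5, Albedo=1]  = 11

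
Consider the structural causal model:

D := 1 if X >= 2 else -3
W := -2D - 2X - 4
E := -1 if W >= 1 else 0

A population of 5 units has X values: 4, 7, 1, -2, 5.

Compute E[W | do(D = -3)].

The intervention sets D=-3 in all 5 units regardless of X. Recomputing W per unit gives -6, -12, 0, 6, -8; average -4.

-4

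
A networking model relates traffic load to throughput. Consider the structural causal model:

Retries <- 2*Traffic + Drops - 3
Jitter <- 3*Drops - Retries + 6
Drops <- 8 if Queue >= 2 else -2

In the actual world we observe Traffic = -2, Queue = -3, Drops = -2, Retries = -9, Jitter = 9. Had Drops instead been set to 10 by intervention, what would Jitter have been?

33

do(Drops=10) replaces the equation Drops <- 8 if Queue >= 2 else -2 with the constant Drops = 10.
Retries = 2*Traffic + Drops - 3  [with Traffic=-2, Drops=10]  = 3
Jitter = 3*Drops - Retries + 6  [with Drops=10, Retries=3]  = 33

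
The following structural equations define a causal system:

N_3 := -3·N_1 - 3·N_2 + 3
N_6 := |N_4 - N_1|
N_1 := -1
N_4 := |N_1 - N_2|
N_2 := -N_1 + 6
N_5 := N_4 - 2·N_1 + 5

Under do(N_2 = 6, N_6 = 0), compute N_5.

Setting N_2 = 6, N_6 = 0 by intervention discards those variables' equations.
N_4 = |N_1 - N_2|  [with N_1=-1, N_2=6]  = 7
N_5 = N_4 - 2·N_1 + 5  [with N_4=7, N_1=-1]  = 14

14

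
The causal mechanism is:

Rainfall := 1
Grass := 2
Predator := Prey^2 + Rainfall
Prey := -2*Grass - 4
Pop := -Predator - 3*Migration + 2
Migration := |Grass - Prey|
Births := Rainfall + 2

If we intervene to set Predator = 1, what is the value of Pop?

-29

The intervention breaks the incoming arrows to Predator: Predator := Prey^2 + Rainfall no longer applies, and Predator = 1.
Prey = -2*Grass - 4  [with Grass=2]  = -8
Migration = |Grass - Prey|  [with Grass=2, Prey=-8]  = 10
Pop = -Predator - 3*Migration + 2  [with Predator=1, Migration=10]  = -29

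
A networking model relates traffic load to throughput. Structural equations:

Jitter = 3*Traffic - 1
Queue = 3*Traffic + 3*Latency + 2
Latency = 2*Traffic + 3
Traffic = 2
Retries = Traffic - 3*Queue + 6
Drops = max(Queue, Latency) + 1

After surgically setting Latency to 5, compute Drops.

24

Under do(Latency=5), the mechanism Latency = 2*Traffic + 3 is discarded; Latency is fixed at 5.
Queue = 3*Traffic + 3*Latency + 2  [with Traffic=2, Latency=5]  = 23
Drops = max(Queue, Latency) + 1  [with Queue=23, Latency=5]  = 24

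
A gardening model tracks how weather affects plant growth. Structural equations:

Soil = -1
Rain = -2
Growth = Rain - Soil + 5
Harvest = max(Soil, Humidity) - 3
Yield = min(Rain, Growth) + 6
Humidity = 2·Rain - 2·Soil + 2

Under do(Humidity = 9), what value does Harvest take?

Under do(Humidity=9), the mechanism Humidity = 2·Rain - 2·Soil + 2 is discarded; Humidity is fixed at 9.
Harvest = max(Soil, Humidity) - 3  [with Soil=-1, Humidity=9]  = 6

6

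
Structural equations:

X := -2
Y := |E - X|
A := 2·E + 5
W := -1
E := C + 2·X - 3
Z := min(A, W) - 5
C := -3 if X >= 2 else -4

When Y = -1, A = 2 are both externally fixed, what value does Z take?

Under do(Y = -1, A = 2), each intervened variable's structural equation is replaced by its fixed value.
Z = min(A, W) - 5  [with A=2, W=-1]  = -6

-6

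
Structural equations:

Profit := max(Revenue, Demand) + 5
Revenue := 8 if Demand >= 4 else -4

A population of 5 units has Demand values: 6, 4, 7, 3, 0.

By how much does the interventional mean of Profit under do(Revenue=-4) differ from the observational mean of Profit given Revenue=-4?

2.5

The intervention sets Revenue=-4 in all 5 units regardless of Demand. Recomputing Profit per unit gives 11, 9, 12, 8, 5; average 9.
Observing Revenue=-4 restricts to units where Revenue's equation naturally yields -4: Demand ∈ {3, 0}. In that subpopulation Profit = 8, 5, mean 6.5.
Difference = 9 − 6.5 = 2.5.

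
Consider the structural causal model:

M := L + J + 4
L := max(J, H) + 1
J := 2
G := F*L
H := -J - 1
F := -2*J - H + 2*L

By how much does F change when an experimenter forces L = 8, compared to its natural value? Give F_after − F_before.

10

The intervention breaks the incoming arrows to L: L := max(J, H) + 1 no longer applies, and L = 8.
H = -J - 1  [with J=2]  = -3
F = -2*J - H + 2*L  [with J=2, H=-3, L=8]  = 15
Without intervention: H = -J - 1  [with J=2]  = -3; L = max(J, H) + 1  [with J=2, H=-3]  = 3; F = -2*J - H + 2*L  [with J=2, H=-3, L=3]  = 5.
Change = 15 − 5 = 10.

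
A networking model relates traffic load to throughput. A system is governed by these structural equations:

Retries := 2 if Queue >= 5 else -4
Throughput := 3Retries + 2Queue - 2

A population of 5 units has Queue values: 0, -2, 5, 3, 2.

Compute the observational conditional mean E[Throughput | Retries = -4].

Conditioning on Retries=-4 selects the 4 unit(s) with Queue ∈ {0, -2, 3, 2}. Their Throughput values: -14, -18, -8, -10. Mean = -12.5.

-12.5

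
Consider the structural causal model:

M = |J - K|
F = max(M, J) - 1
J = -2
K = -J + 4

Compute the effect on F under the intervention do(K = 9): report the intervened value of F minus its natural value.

3

Under do(K=9), the mechanism K = -J + 4 is discarded; K is fixed at 9.
M = |J - K|  [with J=-2, K=9]  = 11
F = max(M, J) - 1  [with M=11, J=-2]  = 10
Without intervention: K = -J + 4  [with J=-2]  = 6; M = |J - K|  [with J=-2, K=6]  = 8; F = max(M, J) - 1  [with M=8, J=-2]  = 7.
Change = 10 − 7 = 3.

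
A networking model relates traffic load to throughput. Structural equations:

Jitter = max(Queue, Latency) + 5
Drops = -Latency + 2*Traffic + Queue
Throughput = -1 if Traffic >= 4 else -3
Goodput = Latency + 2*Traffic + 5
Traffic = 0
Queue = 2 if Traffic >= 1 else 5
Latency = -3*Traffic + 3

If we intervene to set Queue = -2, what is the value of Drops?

-5

The intervention breaks the incoming arrows to Queue: Queue = 2 if Traffic >= 1 else 5 no longer applies, and Queue = -2.
Latency = -3*Traffic + 3  [with Traffic=0]  = 3
Drops = -Latency + 2*Traffic + Queue  [with Latency=3, Traffic=0, Queue=-2]  = -5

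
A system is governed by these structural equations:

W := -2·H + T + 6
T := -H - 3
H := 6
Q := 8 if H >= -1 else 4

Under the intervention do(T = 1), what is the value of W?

The intervention breaks the incoming arrows to T: T := -H - 3 no longer applies, and T = 1.
W = -2·H + T + 6  [with H=6, T=1]  = -5

-5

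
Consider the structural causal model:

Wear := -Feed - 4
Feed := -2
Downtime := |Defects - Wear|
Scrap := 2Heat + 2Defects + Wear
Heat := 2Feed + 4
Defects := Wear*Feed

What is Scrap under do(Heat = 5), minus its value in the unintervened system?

10

do(Heat=5) replaces the equation Heat := 2Feed + 4 with the constant Heat = 5.
Wear = -Feed - 4  [with Feed=-2]  = -2
Defects = Wear*Feed  [with Wear=-2, Feed=-2]  = 4
Scrap = 2Heat + 2Defects + Wear  [with Heat=5, Defects=4, Wear=-2]  = 16
Without intervention: Heat = 2Feed + 4  [with Feed=-2]  = 0; Wear = -Feed - 4  [with Feed=-2]  = -2; Defects = Wear*Feed  [with Wear=-2, Feed=-2]  = 4; Scrap = 2Heat + 2Defects + Wear  [with Heat=0, Defects=4, Wear=-2]  = 6.
Change = 16 − 6 = 10.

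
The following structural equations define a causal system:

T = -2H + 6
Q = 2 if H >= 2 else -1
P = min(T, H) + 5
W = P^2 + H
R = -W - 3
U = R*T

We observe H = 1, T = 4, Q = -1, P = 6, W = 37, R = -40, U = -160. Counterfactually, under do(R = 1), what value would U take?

4

Intervening sets R = 1 and removes its equation (R = -W - 3).
T = -2H + 6  [with H=1]  = 4
U = R*T  [with R=1, T=4]  = 4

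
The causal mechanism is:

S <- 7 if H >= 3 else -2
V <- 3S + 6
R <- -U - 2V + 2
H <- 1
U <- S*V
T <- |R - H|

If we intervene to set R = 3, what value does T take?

The intervention breaks the incoming arrows to R: R <- -U - 2V + 2 no longer applies, and R = 3.
T = |R - H|  [with R=3, H=1]  = 2

2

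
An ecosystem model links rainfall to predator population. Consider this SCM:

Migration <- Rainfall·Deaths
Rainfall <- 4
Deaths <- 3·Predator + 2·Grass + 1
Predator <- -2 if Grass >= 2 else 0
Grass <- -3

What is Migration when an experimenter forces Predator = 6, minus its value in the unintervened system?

72

do(Predator=6) replaces the equation Predator <- -2 if Grass >= 2 else 0 with the constant Predator = 6.
Deaths = 3·Predator + 2·Grass + 1  [with Predator=6, Grass=-3]  = 13
Migration = Rainfall·Deaths  [with Rainfall=4, Deaths=13]  = 52
Without intervention: Predator = -2 if Grass >= 2 else 0  [with Grass=-3]  = 0; Deaths = 3·Predator + 2·Grass + 1  [with Predator=0, Grass=-3]  = -5; Migration = Rainfall·Deaths  [with Rainfall=4, Deaths=-5]  = -20.
Change = 52 − (-20) = 72.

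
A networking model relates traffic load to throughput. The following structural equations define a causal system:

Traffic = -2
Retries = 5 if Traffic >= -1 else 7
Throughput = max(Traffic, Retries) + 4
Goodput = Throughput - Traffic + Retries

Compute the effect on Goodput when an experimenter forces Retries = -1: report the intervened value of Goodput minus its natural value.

Under do(Retries=-1), the mechanism Retries = 5 if Traffic >= -1 else 7 is discarded; Retries is fixed at -1.
Throughput = max(Traffic, Retries) + 4  [with Traffic=-2, Retries=-1]  = 3
Goodput = Throughput - Traffic + Retries  [with Throughput=3, Traffic=-2, Retries=-1]  = 4
Without intervention: Retries = 5 if Traffic >= -1 else 7  [with Traffic=-2]  = 7; Throughput = max(Traffic, Retries) + 4  [with Traffic=-2, Retries=7]  = 11; Goodput = Throughput - Traffic + Retries  [with Throughput=11, Traffic=-2, Retries=7]  = 20.
Change = 4 − 20 = -16.

-16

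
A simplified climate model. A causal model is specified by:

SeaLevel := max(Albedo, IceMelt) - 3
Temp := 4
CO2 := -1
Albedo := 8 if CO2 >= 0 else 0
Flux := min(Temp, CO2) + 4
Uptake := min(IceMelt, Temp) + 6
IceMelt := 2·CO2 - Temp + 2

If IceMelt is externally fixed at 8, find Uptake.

The intervention breaks the incoming arrows to IceMelt: IceMelt := 2·CO2 - Temp + 2 no longer applies, and IceMelt = 8.
Uptake = min(IceMelt, Temp) + 6  [with IceMelt=8, Temp=4]  = 10

10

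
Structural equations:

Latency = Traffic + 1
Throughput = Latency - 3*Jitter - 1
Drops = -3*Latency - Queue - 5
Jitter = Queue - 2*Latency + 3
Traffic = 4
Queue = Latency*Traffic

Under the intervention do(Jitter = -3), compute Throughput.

13

The intervention breaks the incoming arrows to Jitter: Jitter = Queue - 2*Latency + 3 no longer applies, and Jitter = -3.
Latency = Traffic + 1  [with Traffic=4]  = 5
Throughput = Latency - 3*Jitter - 1  [with Latency=5, Jitter=-3]  = 13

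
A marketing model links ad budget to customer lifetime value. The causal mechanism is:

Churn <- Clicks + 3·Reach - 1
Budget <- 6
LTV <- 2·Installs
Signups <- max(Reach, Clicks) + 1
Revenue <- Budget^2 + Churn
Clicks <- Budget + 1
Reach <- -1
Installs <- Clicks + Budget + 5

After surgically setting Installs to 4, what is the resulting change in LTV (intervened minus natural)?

-28

do(Installs=4) replaces the equation Installs <- Clicks + Budget + 5 with the constant Installs = 4.
LTV = 2·Installs  [with Installs=4]  = 8
Without intervention: Clicks = Budget + 1  [with Budget=6]  = 7; Installs = Clicks + Budget + 5  [with Clicks=7, Budget=6]  = 18; LTV = 2·Installs  [with Installs=18]  = 36.
Change = 8 − 36 = -28.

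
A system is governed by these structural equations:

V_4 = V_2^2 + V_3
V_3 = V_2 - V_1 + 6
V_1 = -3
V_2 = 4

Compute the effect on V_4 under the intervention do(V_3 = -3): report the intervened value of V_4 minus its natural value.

The intervention breaks the incoming arrows to V_3: V_3 = V_2 - V_1 + 6 no longer applies, and V_3 = -3.
V_4 = V_2^2 + V_3  [with V_2=4, V_3=-3]  = 13
Without intervention: V_3 = V_2 - V_1 + 6  [with V_2=4, V_1=-3]  = 13; V_4 = V_2^2 + V_3  [with V_2=4, V_3=13]  = 29.
Change = 13 − 29 = -16.

-16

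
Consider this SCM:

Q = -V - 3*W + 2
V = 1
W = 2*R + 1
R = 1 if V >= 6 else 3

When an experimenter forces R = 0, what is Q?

Under do(R=0), the mechanism R = 1 if V >= 6 else 3 is discarded; R is fixed at 0.
W = 2*R + 1  [with R=0]  = 1
Q = -V - 3*W + 2  [with V=1, W=1]  = -2

-2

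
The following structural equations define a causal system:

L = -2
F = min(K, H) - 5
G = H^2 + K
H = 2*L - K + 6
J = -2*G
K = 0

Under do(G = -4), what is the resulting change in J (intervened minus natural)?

16

Under do(G=-4), the mechanism G = H^2 + K is discarded; G is fixed at -4.
J = -2*G  [with G=-4]  = 8
Without intervention: H = 2*L - K + 6  [with L=-2, K=0]  = 2; G = H^2 + K  [with H=2, K=0]  = 4; J = -2*G  [with G=4]  = -8.
Change = 8 − (-8) = 16.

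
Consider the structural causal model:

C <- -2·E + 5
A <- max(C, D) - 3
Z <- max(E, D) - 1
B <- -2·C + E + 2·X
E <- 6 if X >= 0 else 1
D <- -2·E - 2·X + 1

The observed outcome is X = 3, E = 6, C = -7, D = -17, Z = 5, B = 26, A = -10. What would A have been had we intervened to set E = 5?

-8

Under do(E=5), the mechanism E <- 6 if X >= 0 else 1 is discarded; E is fixed at 5.
C = -2·E + 5  [with E=5]  = -5
D = -2·E - 2·X + 1  [with E=5, X=3]  = -15
A = max(C, D) - 3  [with C=-5, D=-15]  = -8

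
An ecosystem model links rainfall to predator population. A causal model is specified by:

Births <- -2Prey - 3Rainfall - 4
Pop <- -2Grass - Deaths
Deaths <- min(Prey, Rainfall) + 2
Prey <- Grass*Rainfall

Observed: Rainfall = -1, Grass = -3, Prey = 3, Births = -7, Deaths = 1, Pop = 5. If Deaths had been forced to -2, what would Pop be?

8

The intervention breaks the incoming arrows to Deaths: Deaths <- min(Prey, Rainfall) + 2 no longer applies, and Deaths = -2.
Pop = -2Grass - Deaths  [with Grass=-3, Deaths=-2]  = 8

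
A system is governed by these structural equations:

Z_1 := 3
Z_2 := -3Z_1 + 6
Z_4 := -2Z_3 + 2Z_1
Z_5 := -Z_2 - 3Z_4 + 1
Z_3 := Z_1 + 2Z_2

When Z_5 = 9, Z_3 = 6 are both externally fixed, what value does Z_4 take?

Under do(Z_5 = 9, Z_3 = 6), each intervened variable's structural equation is replaced by its fixed value.
Z_4 = -2Z_3 + 2Z_1  [with Z_3=6, Z_1=3]  = -6

-6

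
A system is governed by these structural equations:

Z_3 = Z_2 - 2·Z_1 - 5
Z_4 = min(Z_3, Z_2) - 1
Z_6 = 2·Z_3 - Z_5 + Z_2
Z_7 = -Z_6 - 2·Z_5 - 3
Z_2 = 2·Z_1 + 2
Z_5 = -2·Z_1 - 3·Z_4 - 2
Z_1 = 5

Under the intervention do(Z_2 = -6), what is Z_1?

Under do(Z_2=-6), the mechanism Z_2 = 2·Z_1 + 2 is discarded; Z_2 is fixed at -6.
Z_1 is not downstream of the intervention, so its value is determined by the original equations.

5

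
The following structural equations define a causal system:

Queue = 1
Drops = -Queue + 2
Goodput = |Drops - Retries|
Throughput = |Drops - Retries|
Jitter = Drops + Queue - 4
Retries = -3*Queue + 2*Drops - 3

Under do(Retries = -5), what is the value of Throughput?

6

do(Retries=-5) replaces the equation Retries = -3*Queue + 2*Drops - 3 with the constant Retries = -5.
Drops = -Queue + 2  [with Queue=1]  = 1
Throughput = |Drops - Retries|  [with Drops=1, Retries=-5]  = 6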